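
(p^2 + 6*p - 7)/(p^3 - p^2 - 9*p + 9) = (p + 7)/(p^2 - 9)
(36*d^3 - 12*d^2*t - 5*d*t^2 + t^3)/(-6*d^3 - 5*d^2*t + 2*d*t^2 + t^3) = (-6*d + t)/(d + t)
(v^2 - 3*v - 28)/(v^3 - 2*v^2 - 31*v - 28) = 1/(v + 1)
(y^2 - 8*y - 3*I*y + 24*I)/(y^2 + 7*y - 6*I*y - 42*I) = (y^2 - y*(8 + 3*I) + 24*I)/(y^2 + y*(7 - 6*I) - 42*I)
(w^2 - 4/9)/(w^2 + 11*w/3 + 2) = (w - 2/3)/(w + 3)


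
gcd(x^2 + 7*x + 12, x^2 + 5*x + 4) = x + 4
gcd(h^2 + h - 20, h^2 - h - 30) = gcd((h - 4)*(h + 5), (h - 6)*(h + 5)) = h + 5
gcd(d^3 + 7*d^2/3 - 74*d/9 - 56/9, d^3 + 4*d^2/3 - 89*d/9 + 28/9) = d^2 + 5*d/3 - 28/3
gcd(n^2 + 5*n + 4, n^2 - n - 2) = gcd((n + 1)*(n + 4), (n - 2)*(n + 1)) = n + 1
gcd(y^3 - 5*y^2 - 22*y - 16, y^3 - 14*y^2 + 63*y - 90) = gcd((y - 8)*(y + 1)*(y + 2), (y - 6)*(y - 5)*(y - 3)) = 1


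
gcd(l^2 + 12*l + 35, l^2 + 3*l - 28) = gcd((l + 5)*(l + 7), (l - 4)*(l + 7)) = l + 7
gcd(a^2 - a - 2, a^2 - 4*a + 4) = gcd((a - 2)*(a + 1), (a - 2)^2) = a - 2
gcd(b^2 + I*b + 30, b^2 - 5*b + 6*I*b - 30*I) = b + 6*I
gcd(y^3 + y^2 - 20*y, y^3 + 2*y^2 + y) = y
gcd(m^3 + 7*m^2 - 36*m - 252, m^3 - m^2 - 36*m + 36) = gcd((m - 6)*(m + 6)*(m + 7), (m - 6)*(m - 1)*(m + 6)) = m^2 - 36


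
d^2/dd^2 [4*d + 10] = 0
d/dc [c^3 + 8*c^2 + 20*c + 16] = 3*c^2 + 16*c + 20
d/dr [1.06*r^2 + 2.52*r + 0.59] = 2.12*r + 2.52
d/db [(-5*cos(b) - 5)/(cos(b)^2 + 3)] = 5*(sin(b)^2 - 2*cos(b) + 2)*sin(b)/(cos(b)^2 + 3)^2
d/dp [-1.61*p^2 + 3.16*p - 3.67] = 3.16 - 3.22*p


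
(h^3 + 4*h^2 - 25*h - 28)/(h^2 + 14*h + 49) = (h^2 - 3*h - 4)/(h + 7)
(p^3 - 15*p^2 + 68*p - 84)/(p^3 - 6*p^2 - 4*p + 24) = (p - 7)/(p + 2)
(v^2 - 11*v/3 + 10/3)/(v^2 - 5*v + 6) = (v - 5/3)/(v - 3)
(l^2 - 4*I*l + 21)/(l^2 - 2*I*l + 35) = (l + 3*I)/(l + 5*I)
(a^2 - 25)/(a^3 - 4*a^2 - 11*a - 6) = (25 - a^2)/(-a^3 + 4*a^2 + 11*a + 6)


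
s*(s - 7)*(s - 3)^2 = s^4 - 13*s^3 + 51*s^2 - 63*s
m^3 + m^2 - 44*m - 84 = (m - 7)*(m + 2)*(m + 6)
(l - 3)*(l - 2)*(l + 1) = l^3 - 4*l^2 + l + 6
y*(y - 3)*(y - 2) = y^3 - 5*y^2 + 6*y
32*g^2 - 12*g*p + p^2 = (-8*g + p)*(-4*g + p)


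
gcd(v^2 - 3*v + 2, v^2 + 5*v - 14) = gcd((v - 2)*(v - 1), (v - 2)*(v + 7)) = v - 2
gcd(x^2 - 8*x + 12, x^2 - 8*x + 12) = x^2 - 8*x + 12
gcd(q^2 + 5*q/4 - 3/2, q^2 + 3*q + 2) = q + 2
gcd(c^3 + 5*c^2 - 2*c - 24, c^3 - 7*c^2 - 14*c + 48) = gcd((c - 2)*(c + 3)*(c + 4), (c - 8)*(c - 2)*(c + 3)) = c^2 + c - 6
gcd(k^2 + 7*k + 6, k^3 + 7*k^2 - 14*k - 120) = k + 6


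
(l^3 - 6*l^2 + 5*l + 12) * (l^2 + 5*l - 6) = l^5 - l^4 - 31*l^3 + 73*l^2 + 30*l - 72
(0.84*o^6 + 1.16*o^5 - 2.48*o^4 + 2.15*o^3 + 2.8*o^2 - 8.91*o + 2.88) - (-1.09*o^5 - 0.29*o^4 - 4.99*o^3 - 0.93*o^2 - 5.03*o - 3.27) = 0.84*o^6 + 2.25*o^5 - 2.19*o^4 + 7.14*o^3 + 3.73*o^2 - 3.88*o + 6.15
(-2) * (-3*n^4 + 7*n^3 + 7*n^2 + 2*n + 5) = 6*n^4 - 14*n^3 - 14*n^2 - 4*n - 10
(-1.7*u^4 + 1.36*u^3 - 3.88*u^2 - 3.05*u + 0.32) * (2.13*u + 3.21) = -3.621*u^5 - 2.5602*u^4 - 3.8988*u^3 - 18.9513*u^2 - 9.1089*u + 1.0272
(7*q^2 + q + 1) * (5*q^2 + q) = 35*q^4 + 12*q^3 + 6*q^2 + q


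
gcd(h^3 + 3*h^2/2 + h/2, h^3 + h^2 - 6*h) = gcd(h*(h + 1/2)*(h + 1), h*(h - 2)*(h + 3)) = h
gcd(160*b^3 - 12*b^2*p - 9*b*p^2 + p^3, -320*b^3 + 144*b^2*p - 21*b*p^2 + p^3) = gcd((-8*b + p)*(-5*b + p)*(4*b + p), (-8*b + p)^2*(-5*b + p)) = 40*b^2 - 13*b*p + p^2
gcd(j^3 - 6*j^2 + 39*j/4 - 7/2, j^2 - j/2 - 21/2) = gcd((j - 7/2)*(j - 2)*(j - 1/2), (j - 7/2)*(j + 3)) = j - 7/2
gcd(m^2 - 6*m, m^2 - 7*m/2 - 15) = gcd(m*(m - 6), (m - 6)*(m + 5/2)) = m - 6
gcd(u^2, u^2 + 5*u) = u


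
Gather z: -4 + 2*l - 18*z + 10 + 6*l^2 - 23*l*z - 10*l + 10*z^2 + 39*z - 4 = 6*l^2 - 8*l + 10*z^2 + z*(21 - 23*l) + 2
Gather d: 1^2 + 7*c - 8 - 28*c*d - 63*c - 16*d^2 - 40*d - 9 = -56*c - 16*d^2 + d*(-28*c - 40) - 16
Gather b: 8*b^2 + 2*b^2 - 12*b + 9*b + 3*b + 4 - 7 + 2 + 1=10*b^2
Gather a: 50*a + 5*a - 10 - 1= 55*a - 11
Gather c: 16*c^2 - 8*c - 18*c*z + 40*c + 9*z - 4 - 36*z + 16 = 16*c^2 + c*(32 - 18*z) - 27*z + 12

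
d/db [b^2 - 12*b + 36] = 2*b - 12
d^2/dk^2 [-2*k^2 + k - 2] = -4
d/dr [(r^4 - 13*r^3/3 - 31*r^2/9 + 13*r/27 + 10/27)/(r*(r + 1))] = 2*(27*r^5 - 18*r^4 - 117*r^3 - 53*r^2 - 10*r - 5)/(27*r^2*(r^2 + 2*r + 1))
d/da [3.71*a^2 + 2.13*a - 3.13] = 7.42*a + 2.13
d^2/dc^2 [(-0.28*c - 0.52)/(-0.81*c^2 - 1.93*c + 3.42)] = ((0.28*c + 0.52)*(1.62*c + 1.93)*(3.24*c + 3.86) - (1.3608*c + 1.9232)*(0.81*c^2 + 1.93*c - 3.42))/(0.81*c^2 + 1.93*c - 3.42)^3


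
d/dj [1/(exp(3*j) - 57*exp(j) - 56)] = 3*(19 - exp(2*j))*exp(j)/(-exp(3*j) + 57*exp(j) + 56)^2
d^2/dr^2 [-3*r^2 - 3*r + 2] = -6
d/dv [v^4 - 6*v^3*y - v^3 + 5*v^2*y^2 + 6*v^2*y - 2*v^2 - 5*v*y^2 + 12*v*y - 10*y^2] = 4*v^3 - 18*v^2*y - 3*v^2 + 10*v*y^2 + 12*v*y - 4*v - 5*y^2 + 12*y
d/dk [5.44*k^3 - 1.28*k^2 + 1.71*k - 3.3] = 16.32*k^2 - 2.56*k + 1.71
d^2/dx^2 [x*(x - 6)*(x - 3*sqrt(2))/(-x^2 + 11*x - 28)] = 6*(-9*x^3 + 5*sqrt(2)*x^3 - 84*sqrt(2)*x^2 + 140*x^2 - 784*x + 504*sqrt(2)*x - 1064*sqrt(2) + 1568)/(x^6 - 33*x^5 + 447*x^4 - 3179*x^3 + 12516*x^2 - 25872*x + 21952)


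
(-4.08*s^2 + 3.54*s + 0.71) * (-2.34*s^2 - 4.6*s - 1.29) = 9.5472*s^4 + 10.4844*s^3 - 12.6822*s^2 - 7.8326*s - 0.9159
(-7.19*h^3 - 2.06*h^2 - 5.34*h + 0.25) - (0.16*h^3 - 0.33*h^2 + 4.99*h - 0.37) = -7.35*h^3 - 1.73*h^2 - 10.33*h + 0.62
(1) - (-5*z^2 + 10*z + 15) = 5*z^2 - 10*z - 14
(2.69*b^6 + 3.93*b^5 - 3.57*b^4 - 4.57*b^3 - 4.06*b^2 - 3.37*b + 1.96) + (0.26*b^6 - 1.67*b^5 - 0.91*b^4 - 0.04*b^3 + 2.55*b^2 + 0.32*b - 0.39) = 2.95*b^6 + 2.26*b^5 - 4.48*b^4 - 4.61*b^3 - 1.51*b^2 - 3.05*b + 1.57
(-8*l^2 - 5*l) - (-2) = -8*l^2 - 5*l + 2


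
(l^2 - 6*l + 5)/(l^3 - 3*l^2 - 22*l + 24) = (l - 5)/(l^2 - 2*l - 24)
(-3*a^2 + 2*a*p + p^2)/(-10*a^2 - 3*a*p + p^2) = (3*a^2 - 2*a*p - p^2)/(10*a^2 + 3*a*p - p^2)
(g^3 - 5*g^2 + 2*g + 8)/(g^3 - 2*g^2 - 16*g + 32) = (g + 1)/(g + 4)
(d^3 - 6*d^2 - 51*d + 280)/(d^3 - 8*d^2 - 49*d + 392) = (d - 5)/(d - 7)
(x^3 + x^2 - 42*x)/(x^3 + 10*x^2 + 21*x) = (x - 6)/(x + 3)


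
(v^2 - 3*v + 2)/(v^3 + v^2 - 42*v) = (v^2 - 3*v + 2)/(v*(v^2 + v - 42))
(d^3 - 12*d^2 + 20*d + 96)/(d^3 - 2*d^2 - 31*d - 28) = (-d^3 + 12*d^2 - 20*d - 96)/(-d^3 + 2*d^2 + 31*d + 28)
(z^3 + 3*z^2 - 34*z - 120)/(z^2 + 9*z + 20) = z - 6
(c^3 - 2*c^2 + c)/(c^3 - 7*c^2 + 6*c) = (c - 1)/(c - 6)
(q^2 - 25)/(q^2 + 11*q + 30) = (q - 5)/(q + 6)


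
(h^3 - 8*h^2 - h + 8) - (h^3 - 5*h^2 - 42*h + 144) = -3*h^2 + 41*h - 136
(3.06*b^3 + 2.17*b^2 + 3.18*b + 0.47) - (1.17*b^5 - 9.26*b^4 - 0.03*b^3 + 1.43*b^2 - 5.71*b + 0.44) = -1.17*b^5 + 9.26*b^4 + 3.09*b^3 + 0.74*b^2 + 8.89*b + 0.03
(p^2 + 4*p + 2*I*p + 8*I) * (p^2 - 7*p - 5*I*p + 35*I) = p^4 - 3*p^3 - 3*I*p^3 - 18*p^2 + 9*I*p^2 - 30*p + 84*I*p - 280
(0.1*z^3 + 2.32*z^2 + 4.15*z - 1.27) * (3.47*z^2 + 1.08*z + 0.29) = 0.347*z^5 + 8.1584*z^4 + 16.9351*z^3 + 0.7479*z^2 - 0.1681*z - 0.3683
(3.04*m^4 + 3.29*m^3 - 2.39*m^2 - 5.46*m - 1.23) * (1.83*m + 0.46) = 5.5632*m^5 + 7.4191*m^4 - 2.8603*m^3 - 11.0912*m^2 - 4.7625*m - 0.5658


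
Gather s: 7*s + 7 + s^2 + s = s^2 + 8*s + 7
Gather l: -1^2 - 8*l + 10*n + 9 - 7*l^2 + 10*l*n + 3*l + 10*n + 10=-7*l^2 + l*(10*n - 5) + 20*n + 18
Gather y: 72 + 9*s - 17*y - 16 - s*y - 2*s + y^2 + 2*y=7*s + y^2 + y*(-s - 15) + 56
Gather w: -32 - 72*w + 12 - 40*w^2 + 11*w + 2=-40*w^2 - 61*w - 18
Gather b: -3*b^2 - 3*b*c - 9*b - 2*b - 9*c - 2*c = -3*b^2 + b*(-3*c - 11) - 11*c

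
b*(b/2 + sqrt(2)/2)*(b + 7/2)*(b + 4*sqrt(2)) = b^4/2 + 7*b^3/4 + 5*sqrt(2)*b^3/2 + 4*b^2 + 35*sqrt(2)*b^2/4 + 14*b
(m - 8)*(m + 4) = m^2 - 4*m - 32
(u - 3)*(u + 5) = u^2 + 2*u - 15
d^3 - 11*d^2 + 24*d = d*(d - 8)*(d - 3)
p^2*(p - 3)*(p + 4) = p^4 + p^3 - 12*p^2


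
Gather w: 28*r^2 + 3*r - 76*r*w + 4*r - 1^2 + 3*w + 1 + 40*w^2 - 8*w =28*r^2 + 7*r + 40*w^2 + w*(-76*r - 5)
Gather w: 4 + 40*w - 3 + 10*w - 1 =50*w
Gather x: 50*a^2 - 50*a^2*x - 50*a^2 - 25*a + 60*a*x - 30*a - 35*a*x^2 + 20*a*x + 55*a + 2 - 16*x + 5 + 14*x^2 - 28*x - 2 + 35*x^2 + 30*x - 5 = x^2*(49 - 35*a) + x*(-50*a^2 + 80*a - 14)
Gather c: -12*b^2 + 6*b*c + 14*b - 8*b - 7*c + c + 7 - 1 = -12*b^2 + 6*b + c*(6*b - 6) + 6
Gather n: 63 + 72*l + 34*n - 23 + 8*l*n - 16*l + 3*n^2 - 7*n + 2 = 56*l + 3*n^2 + n*(8*l + 27) + 42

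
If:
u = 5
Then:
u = 5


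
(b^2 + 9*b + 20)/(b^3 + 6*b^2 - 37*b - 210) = (b + 4)/(b^2 + b - 42)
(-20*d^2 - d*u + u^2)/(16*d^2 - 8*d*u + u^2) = (-20*d^2 - d*u + u^2)/(16*d^2 - 8*d*u + u^2)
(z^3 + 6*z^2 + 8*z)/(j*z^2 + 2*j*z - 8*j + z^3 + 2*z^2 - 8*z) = z*(z + 2)/(j*z - 2*j + z^2 - 2*z)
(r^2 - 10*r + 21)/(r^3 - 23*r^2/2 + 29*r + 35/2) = 2*(r - 3)/(2*r^2 - 9*r - 5)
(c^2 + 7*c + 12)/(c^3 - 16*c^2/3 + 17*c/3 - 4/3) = 3*(c^2 + 7*c + 12)/(3*c^3 - 16*c^2 + 17*c - 4)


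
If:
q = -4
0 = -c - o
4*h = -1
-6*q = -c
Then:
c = -24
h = -1/4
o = 24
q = -4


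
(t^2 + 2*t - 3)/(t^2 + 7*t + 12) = (t - 1)/(t + 4)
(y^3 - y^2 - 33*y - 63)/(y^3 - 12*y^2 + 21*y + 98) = (y^2 + 6*y + 9)/(y^2 - 5*y - 14)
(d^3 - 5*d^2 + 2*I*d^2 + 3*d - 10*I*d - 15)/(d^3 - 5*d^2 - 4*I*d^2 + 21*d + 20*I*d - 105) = (d - I)/(d - 7*I)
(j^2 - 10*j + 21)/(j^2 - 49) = (j - 3)/(j + 7)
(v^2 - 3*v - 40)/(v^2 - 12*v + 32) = (v + 5)/(v - 4)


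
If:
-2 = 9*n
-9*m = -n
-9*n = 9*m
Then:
No Solution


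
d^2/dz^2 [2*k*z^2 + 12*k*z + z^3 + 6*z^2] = 4*k + 6*z + 12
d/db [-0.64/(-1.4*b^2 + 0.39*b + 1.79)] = (0.2496 - 1.792*b)/(-1.4*b^2 + 0.39*b + 1.79)^2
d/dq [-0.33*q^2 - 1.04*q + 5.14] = -0.66*q - 1.04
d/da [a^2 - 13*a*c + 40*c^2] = 2*a - 13*c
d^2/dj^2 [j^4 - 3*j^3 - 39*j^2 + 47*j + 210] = 12*j^2 - 18*j - 78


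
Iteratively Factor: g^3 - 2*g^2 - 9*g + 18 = (g - 2)*(g^2 - 9) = (g - 3)*(g - 2)*(g + 3)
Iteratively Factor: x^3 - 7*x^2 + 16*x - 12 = (x - 2)*(x^2 - 5*x + 6) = (x - 3)*(x - 2)*(x - 2)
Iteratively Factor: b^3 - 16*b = (b - 4)*(b^2 + 4*b) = b*(b - 4)*(b + 4)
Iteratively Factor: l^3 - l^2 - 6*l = (l + 2)*(l^2 - 3*l) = l*(l + 2)*(l - 3)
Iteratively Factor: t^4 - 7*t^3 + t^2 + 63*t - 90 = (t - 5)*(t^3 - 2*t^2 - 9*t + 18) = (t - 5)*(t + 3)*(t^2 - 5*t + 6) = (t - 5)*(t - 2)*(t + 3)*(t - 3)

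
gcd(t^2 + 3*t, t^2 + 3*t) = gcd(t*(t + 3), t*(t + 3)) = t^2 + 3*t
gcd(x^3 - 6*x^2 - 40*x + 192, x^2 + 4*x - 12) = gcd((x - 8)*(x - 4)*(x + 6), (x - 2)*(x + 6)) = x + 6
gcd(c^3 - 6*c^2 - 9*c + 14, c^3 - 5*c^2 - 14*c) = c^2 - 5*c - 14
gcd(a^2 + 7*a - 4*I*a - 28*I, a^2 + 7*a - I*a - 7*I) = a + 7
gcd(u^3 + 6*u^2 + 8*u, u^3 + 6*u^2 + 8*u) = u^3 + 6*u^2 + 8*u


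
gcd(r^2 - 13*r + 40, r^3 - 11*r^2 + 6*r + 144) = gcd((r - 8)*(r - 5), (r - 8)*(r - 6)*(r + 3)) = r - 8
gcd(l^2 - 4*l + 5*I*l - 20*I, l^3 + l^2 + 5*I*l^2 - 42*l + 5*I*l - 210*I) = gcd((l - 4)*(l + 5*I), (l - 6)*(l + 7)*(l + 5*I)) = l + 5*I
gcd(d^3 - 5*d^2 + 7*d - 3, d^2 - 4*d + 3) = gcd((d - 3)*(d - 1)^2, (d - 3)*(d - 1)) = d^2 - 4*d + 3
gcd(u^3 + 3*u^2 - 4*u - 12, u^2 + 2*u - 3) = u + 3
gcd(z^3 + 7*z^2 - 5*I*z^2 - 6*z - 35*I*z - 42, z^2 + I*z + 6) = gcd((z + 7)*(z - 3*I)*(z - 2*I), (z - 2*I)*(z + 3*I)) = z - 2*I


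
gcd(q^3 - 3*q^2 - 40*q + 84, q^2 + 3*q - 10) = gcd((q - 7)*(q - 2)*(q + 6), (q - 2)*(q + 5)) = q - 2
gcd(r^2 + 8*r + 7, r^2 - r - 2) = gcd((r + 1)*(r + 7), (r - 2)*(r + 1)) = r + 1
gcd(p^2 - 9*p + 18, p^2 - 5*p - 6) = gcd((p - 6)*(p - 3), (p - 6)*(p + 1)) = p - 6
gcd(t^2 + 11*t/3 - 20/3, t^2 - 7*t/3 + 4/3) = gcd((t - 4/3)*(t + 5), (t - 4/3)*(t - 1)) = t - 4/3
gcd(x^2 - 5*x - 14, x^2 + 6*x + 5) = 1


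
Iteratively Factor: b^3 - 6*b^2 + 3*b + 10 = (b + 1)*(b^2 - 7*b + 10) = (b - 5)*(b + 1)*(b - 2)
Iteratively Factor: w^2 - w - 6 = (w + 2)*(w - 3)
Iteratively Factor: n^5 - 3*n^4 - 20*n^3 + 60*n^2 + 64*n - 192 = (n - 3)*(n^4 - 20*n^2 + 64) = (n - 4)*(n - 3)*(n^3 + 4*n^2 - 4*n - 16) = (n - 4)*(n - 3)*(n + 2)*(n^2 + 2*n - 8) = (n - 4)*(n - 3)*(n + 2)*(n + 4)*(n - 2)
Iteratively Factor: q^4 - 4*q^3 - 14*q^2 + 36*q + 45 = (q - 3)*(q^3 - q^2 - 17*q - 15) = (q - 3)*(q + 3)*(q^2 - 4*q - 5) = (q - 5)*(q - 3)*(q + 3)*(q + 1)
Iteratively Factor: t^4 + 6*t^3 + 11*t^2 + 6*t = (t + 1)*(t^3 + 5*t^2 + 6*t) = (t + 1)*(t + 2)*(t^2 + 3*t) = (t + 1)*(t + 2)*(t + 3)*(t)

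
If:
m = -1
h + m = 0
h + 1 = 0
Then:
No Solution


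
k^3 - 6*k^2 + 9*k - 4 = (k - 4)*(k - 1)^2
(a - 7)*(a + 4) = a^2 - 3*a - 28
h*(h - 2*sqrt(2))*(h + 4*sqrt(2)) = h^3 + 2*sqrt(2)*h^2 - 16*h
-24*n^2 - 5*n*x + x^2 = (-8*n + x)*(3*n + x)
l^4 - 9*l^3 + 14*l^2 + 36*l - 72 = (l - 6)*(l - 3)*(l - 2)*(l + 2)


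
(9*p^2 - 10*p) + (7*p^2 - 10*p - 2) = 16*p^2 - 20*p - 2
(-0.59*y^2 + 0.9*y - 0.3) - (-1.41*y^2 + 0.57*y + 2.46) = 0.82*y^2 + 0.33*y - 2.76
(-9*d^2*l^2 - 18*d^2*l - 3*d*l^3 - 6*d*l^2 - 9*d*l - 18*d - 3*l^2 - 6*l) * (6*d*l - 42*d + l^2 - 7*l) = -54*d^3*l^3 + 270*d^3*l^2 + 756*d^3*l - 27*d^2*l^4 + 135*d^2*l^3 + 324*d^2*l^2 + 270*d^2*l + 756*d^2 - 3*d*l^5 + 15*d*l^4 + 15*d*l^3 + 135*d*l^2 + 378*d*l - 3*l^4 + 15*l^3 + 42*l^2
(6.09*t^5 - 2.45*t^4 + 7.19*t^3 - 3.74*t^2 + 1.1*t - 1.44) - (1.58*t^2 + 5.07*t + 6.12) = 6.09*t^5 - 2.45*t^4 + 7.19*t^3 - 5.32*t^2 - 3.97*t - 7.56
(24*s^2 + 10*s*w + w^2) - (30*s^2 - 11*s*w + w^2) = -6*s^2 + 21*s*w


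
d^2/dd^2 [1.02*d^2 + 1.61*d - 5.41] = 2.04000000000000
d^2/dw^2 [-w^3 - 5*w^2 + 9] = -6*w - 10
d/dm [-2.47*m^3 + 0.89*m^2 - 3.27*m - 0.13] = -7.41*m^2 + 1.78*m - 3.27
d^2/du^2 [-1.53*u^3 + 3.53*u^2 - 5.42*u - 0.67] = 7.06 - 9.18*u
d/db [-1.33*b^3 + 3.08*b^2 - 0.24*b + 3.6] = -3.99*b^2 + 6.16*b - 0.24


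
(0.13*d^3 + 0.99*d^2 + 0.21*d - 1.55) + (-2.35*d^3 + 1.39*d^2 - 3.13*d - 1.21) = -2.22*d^3 + 2.38*d^2 - 2.92*d - 2.76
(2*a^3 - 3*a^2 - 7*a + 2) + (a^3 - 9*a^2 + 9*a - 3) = 3*a^3 - 12*a^2 + 2*a - 1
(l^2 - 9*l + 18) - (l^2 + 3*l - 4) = 22 - 12*l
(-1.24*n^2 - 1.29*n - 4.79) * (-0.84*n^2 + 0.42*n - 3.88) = 1.0416*n^4 + 0.5628*n^3 + 8.293*n^2 + 2.9934*n + 18.5852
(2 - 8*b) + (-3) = -8*b - 1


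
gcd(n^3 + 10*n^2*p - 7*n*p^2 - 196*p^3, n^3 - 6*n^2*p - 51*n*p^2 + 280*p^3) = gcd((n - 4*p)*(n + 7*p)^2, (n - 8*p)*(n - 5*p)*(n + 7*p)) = n + 7*p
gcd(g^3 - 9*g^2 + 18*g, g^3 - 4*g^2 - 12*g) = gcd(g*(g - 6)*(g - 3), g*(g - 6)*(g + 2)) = g^2 - 6*g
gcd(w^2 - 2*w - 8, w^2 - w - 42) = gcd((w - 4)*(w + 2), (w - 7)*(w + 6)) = 1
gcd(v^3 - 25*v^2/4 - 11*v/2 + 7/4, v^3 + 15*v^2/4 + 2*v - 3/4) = v^2 + 3*v/4 - 1/4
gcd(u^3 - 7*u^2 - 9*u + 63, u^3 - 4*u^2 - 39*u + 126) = u^2 - 10*u + 21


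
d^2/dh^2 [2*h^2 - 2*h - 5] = 4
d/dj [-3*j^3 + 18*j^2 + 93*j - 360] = -9*j^2 + 36*j + 93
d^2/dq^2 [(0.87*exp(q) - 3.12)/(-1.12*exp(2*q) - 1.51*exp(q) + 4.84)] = (-1.091328*exp(4*q) + 17.126256*exp(3*q) - 12.466944*exp(2*q) + 68.407188*exp(q) + 2.421936)*exp(q)/(1.404928*exp(6*q) + 5.682432*exp(5*q) - 10.552752*exp(4*q) - 45.669497*exp(3*q) + 45.602964*exp(2*q) + 106.117968*exp(q) - 113.379904)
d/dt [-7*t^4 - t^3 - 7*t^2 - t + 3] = -28*t^3 - 3*t^2 - 14*t - 1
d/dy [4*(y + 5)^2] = 8*y + 40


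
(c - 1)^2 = c^2 - 2*c + 1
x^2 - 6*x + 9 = (x - 3)^2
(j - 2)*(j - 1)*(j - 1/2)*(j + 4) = j^4 + j^3/2 - 21*j^2/2 + 13*j - 4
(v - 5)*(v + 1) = v^2 - 4*v - 5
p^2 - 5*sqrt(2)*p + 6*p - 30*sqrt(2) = (p + 6)*(p - 5*sqrt(2))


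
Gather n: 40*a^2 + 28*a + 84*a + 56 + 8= 40*a^2 + 112*a + 64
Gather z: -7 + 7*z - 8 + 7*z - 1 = 14*z - 16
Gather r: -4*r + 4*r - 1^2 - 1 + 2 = 0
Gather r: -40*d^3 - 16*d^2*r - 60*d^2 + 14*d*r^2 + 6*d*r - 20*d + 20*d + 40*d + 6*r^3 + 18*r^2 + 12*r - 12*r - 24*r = -40*d^3 - 60*d^2 + 40*d + 6*r^3 + r^2*(14*d + 18) + r*(-16*d^2 + 6*d - 24)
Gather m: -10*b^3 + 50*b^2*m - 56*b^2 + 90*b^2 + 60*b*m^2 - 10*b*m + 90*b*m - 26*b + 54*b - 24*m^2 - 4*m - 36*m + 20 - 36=-10*b^3 + 34*b^2 + 28*b + m^2*(60*b - 24) + m*(50*b^2 + 80*b - 40) - 16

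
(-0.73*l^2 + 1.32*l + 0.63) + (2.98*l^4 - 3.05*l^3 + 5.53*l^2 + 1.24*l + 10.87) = 2.98*l^4 - 3.05*l^3 + 4.8*l^2 + 2.56*l + 11.5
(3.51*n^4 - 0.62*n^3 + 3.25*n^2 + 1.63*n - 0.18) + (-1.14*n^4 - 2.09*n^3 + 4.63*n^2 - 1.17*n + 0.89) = 2.37*n^4 - 2.71*n^3 + 7.88*n^2 + 0.46*n + 0.71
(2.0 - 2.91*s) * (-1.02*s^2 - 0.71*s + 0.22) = 2.9682*s^3 + 0.0261*s^2 - 2.0602*s + 0.44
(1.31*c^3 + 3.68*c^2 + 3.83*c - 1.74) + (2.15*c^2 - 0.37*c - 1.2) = 1.31*c^3 + 5.83*c^2 + 3.46*c - 2.94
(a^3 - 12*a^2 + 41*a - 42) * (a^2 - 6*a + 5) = a^5 - 18*a^4 + 118*a^3 - 348*a^2 + 457*a - 210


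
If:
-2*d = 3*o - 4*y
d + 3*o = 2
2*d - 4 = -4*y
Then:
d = 2/3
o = 4/9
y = 2/3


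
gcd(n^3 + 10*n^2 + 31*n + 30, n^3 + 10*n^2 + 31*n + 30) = n^3 + 10*n^2 + 31*n + 30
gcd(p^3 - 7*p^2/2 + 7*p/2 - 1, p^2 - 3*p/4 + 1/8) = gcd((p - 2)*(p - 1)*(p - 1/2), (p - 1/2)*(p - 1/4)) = p - 1/2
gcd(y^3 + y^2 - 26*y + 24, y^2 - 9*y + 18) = 1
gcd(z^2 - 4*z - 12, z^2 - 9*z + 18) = z - 6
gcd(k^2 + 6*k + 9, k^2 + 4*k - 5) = 1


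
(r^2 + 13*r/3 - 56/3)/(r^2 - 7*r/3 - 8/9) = 3*(r + 7)/(3*r + 1)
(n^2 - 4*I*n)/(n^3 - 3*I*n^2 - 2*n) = (-n + 4*I)/(-n^2 + 3*I*n + 2)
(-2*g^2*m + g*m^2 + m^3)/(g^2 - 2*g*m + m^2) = m*(-2*g - m)/(g - m)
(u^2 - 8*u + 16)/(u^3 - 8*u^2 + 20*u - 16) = (u - 4)/(u^2 - 4*u + 4)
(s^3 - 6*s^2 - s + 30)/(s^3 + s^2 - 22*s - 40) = (s - 3)/(s + 4)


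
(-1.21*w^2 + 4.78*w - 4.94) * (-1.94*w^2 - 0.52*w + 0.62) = 2.3474*w^4 - 8.644*w^3 + 6.3478*w^2 + 5.5324*w - 3.0628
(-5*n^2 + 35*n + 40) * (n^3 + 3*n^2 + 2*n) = -5*n^5 + 20*n^4 + 135*n^3 + 190*n^2 + 80*n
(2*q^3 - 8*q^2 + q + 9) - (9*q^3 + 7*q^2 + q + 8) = -7*q^3 - 15*q^2 + 1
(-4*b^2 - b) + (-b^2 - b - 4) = -5*b^2 - 2*b - 4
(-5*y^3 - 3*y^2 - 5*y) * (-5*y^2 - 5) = 25*y^5 + 15*y^4 + 50*y^3 + 15*y^2 + 25*y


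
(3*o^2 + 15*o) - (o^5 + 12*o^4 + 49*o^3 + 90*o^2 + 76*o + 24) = -o^5 - 12*o^4 - 49*o^3 - 87*o^2 - 61*o - 24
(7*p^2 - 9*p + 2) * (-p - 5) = -7*p^3 - 26*p^2 + 43*p - 10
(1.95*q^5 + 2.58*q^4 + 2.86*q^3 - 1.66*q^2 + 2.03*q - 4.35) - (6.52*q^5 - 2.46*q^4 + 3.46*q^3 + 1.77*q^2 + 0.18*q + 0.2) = -4.57*q^5 + 5.04*q^4 - 0.6*q^3 - 3.43*q^2 + 1.85*q - 4.55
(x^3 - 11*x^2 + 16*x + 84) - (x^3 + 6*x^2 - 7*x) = -17*x^2 + 23*x + 84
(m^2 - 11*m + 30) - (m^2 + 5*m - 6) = 36 - 16*m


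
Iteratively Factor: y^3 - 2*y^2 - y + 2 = (y - 2)*(y^2 - 1) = (y - 2)*(y + 1)*(y - 1)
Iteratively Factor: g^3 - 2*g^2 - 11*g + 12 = (g - 1)*(g^2 - g - 12) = (g - 1)*(g + 3)*(g - 4)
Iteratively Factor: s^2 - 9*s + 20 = (s - 4)*(s - 5)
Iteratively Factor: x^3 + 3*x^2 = (x + 3)*(x^2) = x*(x + 3)*(x)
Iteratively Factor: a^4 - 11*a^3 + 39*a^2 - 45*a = (a - 3)*(a^3 - 8*a^2 + 15*a) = (a - 3)^2*(a^2 - 5*a) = a*(a - 3)^2*(a - 5)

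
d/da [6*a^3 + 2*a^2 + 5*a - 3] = 18*a^2 + 4*a + 5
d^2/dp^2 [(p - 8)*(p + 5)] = 2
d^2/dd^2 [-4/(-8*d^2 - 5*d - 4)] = 8*(-64*d^2 - 40*d + (16*d + 5)^2 - 32)/(8*d^2 + 5*d + 4)^3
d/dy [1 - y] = -1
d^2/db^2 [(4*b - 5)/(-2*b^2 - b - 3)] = 2*(-(4*b - 5)*(4*b + 1)^2 + 6*(4*b - 1)*(2*b^2 + b + 3))/(2*b^2 + b + 3)^3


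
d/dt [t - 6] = 1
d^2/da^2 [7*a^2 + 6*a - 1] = 14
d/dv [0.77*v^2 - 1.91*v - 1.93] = 1.54*v - 1.91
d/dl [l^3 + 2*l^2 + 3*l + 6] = 3*l^2 + 4*l + 3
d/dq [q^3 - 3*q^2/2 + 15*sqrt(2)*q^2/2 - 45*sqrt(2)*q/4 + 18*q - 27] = 3*q^2 - 3*q + 15*sqrt(2)*q - 45*sqrt(2)/4 + 18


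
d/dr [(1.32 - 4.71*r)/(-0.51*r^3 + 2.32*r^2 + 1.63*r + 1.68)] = (-4.8042*r^3 + 12.9468*r^2 - 6.1248*r - 10.0644)/(0.2601*r^6 - 2.3664*r^5 + 3.7198*r^4 + 5.8496*r^3 + 10.4521*r^2 + 5.4768*r + 2.8224)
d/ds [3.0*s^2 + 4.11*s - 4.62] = 6.0*s + 4.11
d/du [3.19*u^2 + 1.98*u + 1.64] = 6.38*u + 1.98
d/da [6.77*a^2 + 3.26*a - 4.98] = 13.54*a + 3.26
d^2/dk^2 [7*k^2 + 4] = 14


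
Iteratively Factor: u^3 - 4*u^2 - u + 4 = (u - 4)*(u^2 - 1) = (u - 4)*(u - 1)*(u + 1)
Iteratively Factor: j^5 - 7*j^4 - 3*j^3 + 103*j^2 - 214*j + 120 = (j - 1)*(j^4 - 6*j^3 - 9*j^2 + 94*j - 120) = (j - 3)*(j - 1)*(j^3 - 3*j^2 - 18*j + 40) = (j - 5)*(j - 3)*(j - 1)*(j^2 + 2*j - 8) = (j - 5)*(j - 3)*(j - 2)*(j - 1)*(j + 4)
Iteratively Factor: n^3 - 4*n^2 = (n)*(n^2 - 4*n) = n*(n - 4)*(n)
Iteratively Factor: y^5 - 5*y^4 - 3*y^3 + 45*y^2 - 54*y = (y)*(y^4 - 5*y^3 - 3*y^2 + 45*y - 54) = y*(y - 3)*(y^3 - 2*y^2 - 9*y + 18) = y*(y - 3)*(y - 2)*(y^2 - 9) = y*(y - 3)^2*(y - 2)*(y + 3)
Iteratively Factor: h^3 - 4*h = (h)*(h^2 - 4) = h*(h - 2)*(h + 2)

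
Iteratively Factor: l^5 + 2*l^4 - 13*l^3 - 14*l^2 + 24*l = (l - 3)*(l^4 + 5*l^3 + 2*l^2 - 8*l) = (l - 3)*(l - 1)*(l^3 + 6*l^2 + 8*l) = l*(l - 3)*(l - 1)*(l^2 + 6*l + 8) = l*(l - 3)*(l - 1)*(l + 2)*(l + 4)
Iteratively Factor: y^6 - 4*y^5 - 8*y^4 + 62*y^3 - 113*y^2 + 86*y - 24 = (y - 2)*(y^5 - 2*y^4 - 12*y^3 + 38*y^2 - 37*y + 12) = (y - 2)*(y - 1)*(y^4 - y^3 - 13*y^2 + 25*y - 12) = (y - 2)*(y - 1)^2*(y^3 - 13*y + 12) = (y - 2)*(y - 1)^3*(y^2 + y - 12) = (y - 2)*(y - 1)^3*(y + 4)*(y - 3)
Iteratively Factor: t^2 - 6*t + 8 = (t - 2)*(t - 4)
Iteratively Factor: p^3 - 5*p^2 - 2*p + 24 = (p - 4)*(p^2 - p - 6) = (p - 4)*(p - 3)*(p + 2)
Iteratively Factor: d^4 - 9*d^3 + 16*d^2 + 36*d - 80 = (d - 4)*(d^3 - 5*d^2 - 4*d + 20) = (d - 5)*(d - 4)*(d^2 - 4) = (d - 5)*(d - 4)*(d - 2)*(d + 2)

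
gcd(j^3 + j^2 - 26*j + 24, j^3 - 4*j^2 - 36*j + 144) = j^2 + 2*j - 24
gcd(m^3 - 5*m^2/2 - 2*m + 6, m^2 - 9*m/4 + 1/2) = m - 2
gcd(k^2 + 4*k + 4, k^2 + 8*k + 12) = k + 2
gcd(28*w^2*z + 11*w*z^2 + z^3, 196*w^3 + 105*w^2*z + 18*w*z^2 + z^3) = 28*w^2 + 11*w*z + z^2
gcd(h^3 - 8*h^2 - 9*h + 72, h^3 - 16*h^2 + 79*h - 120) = h^2 - 11*h + 24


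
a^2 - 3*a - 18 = (a - 6)*(a + 3)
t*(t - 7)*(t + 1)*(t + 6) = t^4 - 43*t^2 - 42*t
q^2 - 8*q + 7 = (q - 7)*(q - 1)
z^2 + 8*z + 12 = (z + 2)*(z + 6)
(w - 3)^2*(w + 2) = w^3 - 4*w^2 - 3*w + 18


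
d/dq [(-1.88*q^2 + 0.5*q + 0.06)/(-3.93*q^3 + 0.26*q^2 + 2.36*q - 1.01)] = (-7.3884*q^4 + 3.93*q^3 - 3.8594*q^2 + 3.7664*q - 0.6466)/(15.4449*q^6 - 2.0436*q^5 - 18.482*q^4 + 9.1658*q^3 + 5.0444*q^2 - 4.7672*q + 1.0201)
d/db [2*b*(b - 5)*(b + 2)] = 6*b^2 - 12*b - 20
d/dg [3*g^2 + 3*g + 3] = 6*g + 3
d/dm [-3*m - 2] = -3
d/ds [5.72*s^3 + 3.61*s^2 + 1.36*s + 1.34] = 17.16*s^2 + 7.22*s + 1.36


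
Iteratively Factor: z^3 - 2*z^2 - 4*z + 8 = (z - 2)*(z^2 - 4) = (z - 2)^2*(z + 2)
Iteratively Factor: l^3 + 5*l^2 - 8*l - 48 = (l + 4)*(l^2 + l - 12) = (l - 3)*(l + 4)*(l + 4)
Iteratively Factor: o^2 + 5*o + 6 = (o + 3)*(o + 2)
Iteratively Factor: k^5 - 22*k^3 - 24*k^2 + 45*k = (k + 3)*(k^4 - 3*k^3 - 13*k^2 + 15*k) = (k + 3)^2*(k^3 - 6*k^2 + 5*k) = k*(k + 3)^2*(k^2 - 6*k + 5) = k*(k - 1)*(k + 3)^2*(k - 5)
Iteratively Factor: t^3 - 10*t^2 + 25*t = (t)*(t^2 - 10*t + 25) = t*(t - 5)*(t - 5)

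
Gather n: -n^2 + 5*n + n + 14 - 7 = -n^2 + 6*n + 7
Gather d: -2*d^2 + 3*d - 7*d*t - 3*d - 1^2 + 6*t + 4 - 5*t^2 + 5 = -2*d^2 - 7*d*t - 5*t^2 + 6*t + 8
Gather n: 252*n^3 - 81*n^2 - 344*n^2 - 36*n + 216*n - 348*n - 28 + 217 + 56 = 252*n^3 - 425*n^2 - 168*n + 245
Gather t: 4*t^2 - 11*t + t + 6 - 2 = 4*t^2 - 10*t + 4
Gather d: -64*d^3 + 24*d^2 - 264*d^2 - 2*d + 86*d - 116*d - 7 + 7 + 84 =-64*d^3 - 240*d^2 - 32*d + 84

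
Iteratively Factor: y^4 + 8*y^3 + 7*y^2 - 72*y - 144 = (y - 3)*(y^3 + 11*y^2 + 40*y + 48) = (y - 3)*(y + 4)*(y^2 + 7*y + 12) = (y - 3)*(y + 4)^2*(y + 3)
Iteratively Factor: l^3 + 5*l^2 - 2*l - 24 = (l + 4)*(l^2 + l - 6) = (l - 2)*(l + 4)*(l + 3)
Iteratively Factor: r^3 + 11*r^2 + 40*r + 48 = (r + 4)*(r^2 + 7*r + 12) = (r + 3)*(r + 4)*(r + 4)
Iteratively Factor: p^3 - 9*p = (p + 3)*(p^2 - 3*p) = p*(p + 3)*(p - 3)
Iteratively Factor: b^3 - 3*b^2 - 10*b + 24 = (b - 4)*(b^2 + b - 6) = (b - 4)*(b - 2)*(b + 3)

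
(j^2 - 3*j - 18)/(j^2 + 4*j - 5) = (j^2 - 3*j - 18)/(j^2 + 4*j - 5)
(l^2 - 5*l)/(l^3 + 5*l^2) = (l - 5)/(l*(l + 5))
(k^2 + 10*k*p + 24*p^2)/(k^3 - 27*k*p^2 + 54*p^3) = (k + 4*p)/(k^2 - 6*k*p + 9*p^2)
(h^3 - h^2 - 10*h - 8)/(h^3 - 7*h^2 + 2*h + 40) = (h + 1)/(h - 5)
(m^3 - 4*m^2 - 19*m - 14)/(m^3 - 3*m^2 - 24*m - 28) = (m + 1)/(m + 2)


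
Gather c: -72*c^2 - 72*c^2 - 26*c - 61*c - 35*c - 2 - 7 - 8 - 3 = -144*c^2 - 122*c - 20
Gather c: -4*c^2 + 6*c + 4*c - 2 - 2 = -4*c^2 + 10*c - 4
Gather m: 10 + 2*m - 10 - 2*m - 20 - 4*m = -4*m - 20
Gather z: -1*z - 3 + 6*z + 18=5*z + 15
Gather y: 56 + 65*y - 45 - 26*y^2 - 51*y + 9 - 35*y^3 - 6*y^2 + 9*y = -35*y^3 - 32*y^2 + 23*y + 20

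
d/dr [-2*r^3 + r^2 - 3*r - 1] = -6*r^2 + 2*r - 3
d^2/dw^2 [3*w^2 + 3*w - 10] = 6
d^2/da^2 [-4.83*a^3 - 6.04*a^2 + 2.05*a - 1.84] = -28.98*a - 12.08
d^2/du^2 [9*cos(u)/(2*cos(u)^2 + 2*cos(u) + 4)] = 9*(2*(2*cos(u) + 1)^2*sin(u)^2*cos(u) - (cos(u)^2 + cos(u) + 2)^2*cos(u) + (cos(u)^2 + cos(u) + 2)*(3*cos(2*u) + 4*cos(3*u) - 1)/2)/(2*(cos(u)^2 + cos(u) + 2)^3)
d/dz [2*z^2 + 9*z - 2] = 4*z + 9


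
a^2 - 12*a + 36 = (a - 6)^2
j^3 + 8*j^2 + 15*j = j*(j + 3)*(j + 5)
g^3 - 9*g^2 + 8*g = g*(g - 8)*(g - 1)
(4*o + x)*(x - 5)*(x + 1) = 4*o*x^2 - 16*o*x - 20*o + x^3 - 4*x^2 - 5*x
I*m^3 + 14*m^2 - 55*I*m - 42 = (m - 7*I)*(m - 6*I)*(I*m + 1)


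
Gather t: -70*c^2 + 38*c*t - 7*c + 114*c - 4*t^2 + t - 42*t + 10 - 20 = -70*c^2 + 107*c - 4*t^2 + t*(38*c - 41) - 10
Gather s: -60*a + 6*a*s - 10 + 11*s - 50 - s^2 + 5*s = -60*a - s^2 + s*(6*a + 16) - 60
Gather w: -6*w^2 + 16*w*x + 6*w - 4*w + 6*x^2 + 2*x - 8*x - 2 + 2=-6*w^2 + w*(16*x + 2) + 6*x^2 - 6*x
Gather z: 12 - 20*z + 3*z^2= 3*z^2 - 20*z + 12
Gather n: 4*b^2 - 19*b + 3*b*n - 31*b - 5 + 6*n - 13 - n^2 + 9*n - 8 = 4*b^2 - 50*b - n^2 + n*(3*b + 15) - 26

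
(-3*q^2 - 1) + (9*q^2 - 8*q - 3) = 6*q^2 - 8*q - 4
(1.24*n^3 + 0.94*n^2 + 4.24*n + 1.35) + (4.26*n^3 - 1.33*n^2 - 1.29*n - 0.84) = 5.5*n^3 - 0.39*n^2 + 2.95*n + 0.51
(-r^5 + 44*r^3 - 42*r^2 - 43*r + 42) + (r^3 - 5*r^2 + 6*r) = -r^5 + 45*r^3 - 47*r^2 - 37*r + 42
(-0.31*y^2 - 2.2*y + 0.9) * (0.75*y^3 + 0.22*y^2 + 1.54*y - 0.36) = -0.2325*y^5 - 1.7182*y^4 - 0.2864*y^3 - 3.0784*y^2 + 2.178*y - 0.324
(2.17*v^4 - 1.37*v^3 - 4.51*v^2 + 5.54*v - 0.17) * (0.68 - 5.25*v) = -11.3925*v^5 + 8.6681*v^4 + 22.7459*v^3 - 32.1518*v^2 + 4.6597*v - 0.1156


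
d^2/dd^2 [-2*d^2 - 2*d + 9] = -4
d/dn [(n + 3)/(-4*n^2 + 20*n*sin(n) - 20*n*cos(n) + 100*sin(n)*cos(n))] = (-n^2 + 5*n*sin(n) - 5*n*cos(n) - (n + 3)*(5*sqrt(2)*n*sin(n + pi/4) - 2*n + 25*cos(2*n) - 5*sqrt(2)*cos(n + pi/4)) + 25*sin(2*n)/2)/(4*(n - 5*sin(n))^2*(n + 5*cos(n))^2)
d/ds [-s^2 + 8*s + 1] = 8 - 2*s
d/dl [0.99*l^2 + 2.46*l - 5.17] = 1.98*l + 2.46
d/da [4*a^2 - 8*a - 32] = 8*a - 8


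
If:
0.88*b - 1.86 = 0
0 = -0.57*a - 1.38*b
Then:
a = -5.12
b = 2.11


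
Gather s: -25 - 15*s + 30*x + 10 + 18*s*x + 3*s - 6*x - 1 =s*(18*x - 12) + 24*x - 16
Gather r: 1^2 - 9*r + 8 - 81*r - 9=-90*r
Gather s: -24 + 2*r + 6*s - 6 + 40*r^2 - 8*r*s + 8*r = 40*r^2 + 10*r + s*(6 - 8*r) - 30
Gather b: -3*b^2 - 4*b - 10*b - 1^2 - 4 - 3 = -3*b^2 - 14*b - 8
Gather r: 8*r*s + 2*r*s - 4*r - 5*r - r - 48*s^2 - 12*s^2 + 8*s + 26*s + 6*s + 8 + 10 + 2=r*(10*s - 10) - 60*s^2 + 40*s + 20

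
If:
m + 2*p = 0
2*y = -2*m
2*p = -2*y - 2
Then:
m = 2/3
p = -1/3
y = -2/3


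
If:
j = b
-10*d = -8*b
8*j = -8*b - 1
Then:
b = -1/16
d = -1/20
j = -1/16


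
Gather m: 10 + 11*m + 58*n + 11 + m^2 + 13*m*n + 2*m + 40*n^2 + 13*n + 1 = m^2 + m*(13*n + 13) + 40*n^2 + 71*n + 22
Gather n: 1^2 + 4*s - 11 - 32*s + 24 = 14 - 28*s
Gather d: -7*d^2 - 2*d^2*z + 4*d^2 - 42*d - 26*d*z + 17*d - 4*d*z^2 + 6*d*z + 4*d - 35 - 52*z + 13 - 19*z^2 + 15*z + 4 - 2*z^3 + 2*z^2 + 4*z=d^2*(-2*z - 3) + d*(-4*z^2 - 20*z - 21) - 2*z^3 - 17*z^2 - 33*z - 18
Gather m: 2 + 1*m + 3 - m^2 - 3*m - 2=-m^2 - 2*m + 3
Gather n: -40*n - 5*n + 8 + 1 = 9 - 45*n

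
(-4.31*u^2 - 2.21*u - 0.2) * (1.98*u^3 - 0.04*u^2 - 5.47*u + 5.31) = -8.5338*u^5 - 4.2034*u^4 + 23.2681*u^3 - 10.7894*u^2 - 10.6411*u - 1.062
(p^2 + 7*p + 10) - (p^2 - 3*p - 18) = 10*p + 28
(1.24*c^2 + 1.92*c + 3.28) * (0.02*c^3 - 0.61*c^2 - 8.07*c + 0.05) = 0.0248*c^5 - 0.718*c^4 - 11.1124*c^3 - 17.4332*c^2 - 26.3736*c + 0.164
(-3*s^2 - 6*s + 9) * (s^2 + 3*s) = -3*s^4 - 15*s^3 - 9*s^2 + 27*s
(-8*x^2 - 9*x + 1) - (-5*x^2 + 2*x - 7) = -3*x^2 - 11*x + 8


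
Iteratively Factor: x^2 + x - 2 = (x + 2)*(x - 1)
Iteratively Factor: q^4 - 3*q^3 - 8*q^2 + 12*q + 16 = (q - 4)*(q^3 + q^2 - 4*q - 4) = (q - 4)*(q - 2)*(q^2 + 3*q + 2) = (q - 4)*(q - 2)*(q + 1)*(q + 2)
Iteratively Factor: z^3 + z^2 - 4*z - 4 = (z + 2)*(z^2 - z - 2) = (z + 1)*(z + 2)*(z - 2)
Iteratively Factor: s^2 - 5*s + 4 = (s - 1)*(s - 4)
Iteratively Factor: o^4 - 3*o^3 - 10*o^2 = (o)*(o^3 - 3*o^2 - 10*o) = o*(o - 5)*(o^2 + 2*o) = o^2*(o - 5)*(o + 2)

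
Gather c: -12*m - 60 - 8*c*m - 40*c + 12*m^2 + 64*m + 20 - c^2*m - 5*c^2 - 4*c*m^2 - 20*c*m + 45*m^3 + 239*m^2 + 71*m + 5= c^2*(-m - 5) + c*(-4*m^2 - 28*m - 40) + 45*m^3 + 251*m^2 + 123*m - 35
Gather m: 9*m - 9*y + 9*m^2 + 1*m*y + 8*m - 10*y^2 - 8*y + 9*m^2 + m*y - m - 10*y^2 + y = 18*m^2 + m*(2*y + 16) - 20*y^2 - 16*y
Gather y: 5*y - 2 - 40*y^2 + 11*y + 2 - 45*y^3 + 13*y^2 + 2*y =-45*y^3 - 27*y^2 + 18*y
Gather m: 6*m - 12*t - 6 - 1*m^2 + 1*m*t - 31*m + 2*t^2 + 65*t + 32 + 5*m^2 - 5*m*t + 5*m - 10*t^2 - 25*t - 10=4*m^2 + m*(-4*t - 20) - 8*t^2 + 28*t + 16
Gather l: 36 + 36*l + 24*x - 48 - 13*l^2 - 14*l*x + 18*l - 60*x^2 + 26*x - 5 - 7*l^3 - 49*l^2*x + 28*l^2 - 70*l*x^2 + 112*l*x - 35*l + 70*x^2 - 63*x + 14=-7*l^3 + l^2*(15 - 49*x) + l*(-70*x^2 + 98*x + 19) + 10*x^2 - 13*x - 3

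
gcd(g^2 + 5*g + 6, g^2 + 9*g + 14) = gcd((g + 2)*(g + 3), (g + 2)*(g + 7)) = g + 2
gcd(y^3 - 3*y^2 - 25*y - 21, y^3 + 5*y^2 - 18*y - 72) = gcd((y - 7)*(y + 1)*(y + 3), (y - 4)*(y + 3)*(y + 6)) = y + 3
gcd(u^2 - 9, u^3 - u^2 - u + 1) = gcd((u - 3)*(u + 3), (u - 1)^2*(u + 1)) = 1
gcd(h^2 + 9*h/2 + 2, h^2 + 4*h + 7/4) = h + 1/2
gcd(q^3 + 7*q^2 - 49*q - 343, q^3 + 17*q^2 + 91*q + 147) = q^2 + 14*q + 49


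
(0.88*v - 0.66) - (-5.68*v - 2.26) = 6.56*v + 1.6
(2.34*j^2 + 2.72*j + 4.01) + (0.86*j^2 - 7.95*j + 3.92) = 3.2*j^2 - 5.23*j + 7.93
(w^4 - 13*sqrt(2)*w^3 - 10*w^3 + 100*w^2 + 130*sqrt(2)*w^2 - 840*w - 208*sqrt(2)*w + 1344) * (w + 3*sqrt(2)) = w^5 - 10*sqrt(2)*w^4 - 10*w^4 + 22*w^3 + 100*sqrt(2)*w^3 - 60*w^2 + 92*sqrt(2)*w^2 - 2520*sqrt(2)*w + 96*w + 4032*sqrt(2)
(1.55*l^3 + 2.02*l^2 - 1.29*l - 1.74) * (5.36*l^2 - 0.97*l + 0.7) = 8.308*l^5 + 9.3237*l^4 - 7.7888*l^3 - 6.6611*l^2 + 0.7848*l - 1.218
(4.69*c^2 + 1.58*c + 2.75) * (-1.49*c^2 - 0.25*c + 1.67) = -6.9881*c^4 - 3.5267*c^3 + 3.3398*c^2 + 1.9511*c + 4.5925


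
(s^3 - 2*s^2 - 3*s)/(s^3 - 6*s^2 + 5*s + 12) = s/(s - 4)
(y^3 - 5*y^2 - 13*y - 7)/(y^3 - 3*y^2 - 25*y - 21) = (y + 1)/(y + 3)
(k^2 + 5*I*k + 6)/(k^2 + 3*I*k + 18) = (k - I)/(k - 3*I)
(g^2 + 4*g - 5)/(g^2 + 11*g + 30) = (g - 1)/(g + 6)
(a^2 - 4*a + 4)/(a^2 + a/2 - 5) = 2*(a - 2)/(2*a + 5)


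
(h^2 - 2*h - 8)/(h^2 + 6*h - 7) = (h^2 - 2*h - 8)/(h^2 + 6*h - 7)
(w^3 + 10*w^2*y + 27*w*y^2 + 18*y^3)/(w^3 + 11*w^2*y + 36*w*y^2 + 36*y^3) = (w + y)/(w + 2*y)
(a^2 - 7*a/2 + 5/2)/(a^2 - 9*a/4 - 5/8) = 4*(a - 1)/(4*a + 1)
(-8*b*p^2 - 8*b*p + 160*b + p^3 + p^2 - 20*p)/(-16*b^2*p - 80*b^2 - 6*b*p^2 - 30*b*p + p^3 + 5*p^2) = (p - 4)/(2*b + p)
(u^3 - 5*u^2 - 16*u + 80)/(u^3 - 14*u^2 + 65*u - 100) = (u + 4)/(u - 5)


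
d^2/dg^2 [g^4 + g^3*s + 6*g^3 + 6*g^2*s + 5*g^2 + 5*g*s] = 12*g^2 + 6*g*s + 36*g + 12*s + 10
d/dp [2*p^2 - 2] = 4*p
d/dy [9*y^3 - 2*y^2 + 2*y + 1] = 27*y^2 - 4*y + 2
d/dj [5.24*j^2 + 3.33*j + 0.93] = 10.48*j + 3.33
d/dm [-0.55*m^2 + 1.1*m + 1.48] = 1.1 - 1.1*m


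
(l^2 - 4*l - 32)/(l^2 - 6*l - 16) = (l + 4)/(l + 2)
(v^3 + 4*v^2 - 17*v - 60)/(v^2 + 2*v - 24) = (v^2 + 8*v + 15)/(v + 6)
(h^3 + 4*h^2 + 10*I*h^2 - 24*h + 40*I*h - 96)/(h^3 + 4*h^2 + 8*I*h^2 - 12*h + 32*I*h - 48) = (h + 4*I)/(h + 2*I)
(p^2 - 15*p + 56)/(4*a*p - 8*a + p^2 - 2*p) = (p^2 - 15*p + 56)/(4*a*p - 8*a + p^2 - 2*p)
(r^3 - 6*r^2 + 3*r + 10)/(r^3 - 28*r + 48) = (r^2 - 4*r - 5)/(r^2 + 2*r - 24)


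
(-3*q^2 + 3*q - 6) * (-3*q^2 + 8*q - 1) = 9*q^4 - 33*q^3 + 45*q^2 - 51*q + 6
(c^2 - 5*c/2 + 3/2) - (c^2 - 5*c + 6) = 5*c/2 - 9/2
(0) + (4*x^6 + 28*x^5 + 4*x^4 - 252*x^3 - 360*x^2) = 4*x^6 + 28*x^5 + 4*x^4 - 252*x^3 - 360*x^2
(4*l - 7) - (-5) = 4*l - 2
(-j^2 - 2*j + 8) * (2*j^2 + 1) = -2*j^4 - 4*j^3 + 15*j^2 - 2*j + 8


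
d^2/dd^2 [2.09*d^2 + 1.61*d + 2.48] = 4.18000000000000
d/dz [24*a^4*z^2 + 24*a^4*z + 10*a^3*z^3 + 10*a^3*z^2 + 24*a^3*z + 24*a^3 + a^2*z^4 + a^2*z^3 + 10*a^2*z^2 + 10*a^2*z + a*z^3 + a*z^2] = a*(48*a^3*z + 24*a^3 + 30*a^2*z^2 + 20*a^2*z + 24*a^2 + 4*a*z^3 + 3*a*z^2 + 20*a*z + 10*a + 3*z^2 + 2*z)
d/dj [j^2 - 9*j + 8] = 2*j - 9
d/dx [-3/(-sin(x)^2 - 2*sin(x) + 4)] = -6*(sin(x) + 1)*cos(x)/(sin(x)^2 + 2*sin(x) - 4)^2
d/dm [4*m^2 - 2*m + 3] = 8*m - 2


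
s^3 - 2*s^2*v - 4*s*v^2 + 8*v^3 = (s - 2*v)^2*(s + 2*v)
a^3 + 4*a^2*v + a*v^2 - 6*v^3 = (a - v)*(a + 2*v)*(a + 3*v)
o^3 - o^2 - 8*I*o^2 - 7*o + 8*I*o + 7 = (o - 1)*(o - 7*I)*(o - I)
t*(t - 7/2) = t^2 - 7*t/2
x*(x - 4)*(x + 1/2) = x^3 - 7*x^2/2 - 2*x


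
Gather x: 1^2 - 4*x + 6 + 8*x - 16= 4*x - 9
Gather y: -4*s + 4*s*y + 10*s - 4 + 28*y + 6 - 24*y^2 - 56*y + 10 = 6*s - 24*y^2 + y*(4*s - 28) + 12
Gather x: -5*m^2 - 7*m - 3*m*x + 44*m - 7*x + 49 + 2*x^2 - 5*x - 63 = -5*m^2 + 37*m + 2*x^2 + x*(-3*m - 12) - 14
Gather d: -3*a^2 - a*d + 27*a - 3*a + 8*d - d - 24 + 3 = -3*a^2 + 24*a + d*(7 - a) - 21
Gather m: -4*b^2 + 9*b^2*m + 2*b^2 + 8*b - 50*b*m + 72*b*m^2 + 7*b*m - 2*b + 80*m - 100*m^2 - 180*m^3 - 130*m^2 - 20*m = -2*b^2 + 6*b - 180*m^3 + m^2*(72*b - 230) + m*(9*b^2 - 43*b + 60)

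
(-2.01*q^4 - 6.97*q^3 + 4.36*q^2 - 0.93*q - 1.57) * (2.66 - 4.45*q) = 8.9445*q^5 + 25.6699*q^4 - 37.9422*q^3 + 15.7361*q^2 + 4.5127*q - 4.1762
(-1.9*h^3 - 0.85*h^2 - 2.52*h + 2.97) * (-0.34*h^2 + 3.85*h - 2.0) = 0.646*h^5 - 7.026*h^4 + 1.3843*h^3 - 9.0118*h^2 + 16.4745*h - 5.94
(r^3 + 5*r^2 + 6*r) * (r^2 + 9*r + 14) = r^5 + 14*r^4 + 65*r^3 + 124*r^2 + 84*r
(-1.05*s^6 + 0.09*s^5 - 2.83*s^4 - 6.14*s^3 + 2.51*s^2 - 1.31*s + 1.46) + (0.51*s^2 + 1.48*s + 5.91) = -1.05*s^6 + 0.09*s^5 - 2.83*s^4 - 6.14*s^3 + 3.02*s^2 + 0.17*s + 7.37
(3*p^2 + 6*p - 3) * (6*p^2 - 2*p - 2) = 18*p^4 + 30*p^3 - 36*p^2 - 6*p + 6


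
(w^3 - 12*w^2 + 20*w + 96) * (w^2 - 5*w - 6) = w^5 - 17*w^4 + 74*w^3 + 68*w^2 - 600*w - 576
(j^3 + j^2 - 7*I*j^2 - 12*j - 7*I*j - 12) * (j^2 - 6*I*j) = j^5 + j^4 - 13*I*j^4 - 54*j^3 - 13*I*j^3 - 54*j^2 + 72*I*j^2 + 72*I*j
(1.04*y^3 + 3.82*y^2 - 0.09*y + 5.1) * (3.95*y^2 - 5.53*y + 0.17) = 4.108*y^5 + 9.3378*y^4 - 21.3033*y^3 + 21.2921*y^2 - 28.2183*y + 0.867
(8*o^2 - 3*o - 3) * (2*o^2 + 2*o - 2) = 16*o^4 + 10*o^3 - 28*o^2 + 6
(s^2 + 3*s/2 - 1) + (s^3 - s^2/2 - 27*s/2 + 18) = s^3 + s^2/2 - 12*s + 17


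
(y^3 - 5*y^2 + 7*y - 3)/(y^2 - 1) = (y^2 - 4*y + 3)/(y + 1)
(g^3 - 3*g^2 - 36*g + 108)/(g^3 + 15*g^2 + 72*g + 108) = (g^2 - 9*g + 18)/(g^2 + 9*g + 18)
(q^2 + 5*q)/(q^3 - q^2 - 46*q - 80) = q/(q^2 - 6*q - 16)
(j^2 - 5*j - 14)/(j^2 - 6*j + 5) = (j^2 - 5*j - 14)/(j^2 - 6*j + 5)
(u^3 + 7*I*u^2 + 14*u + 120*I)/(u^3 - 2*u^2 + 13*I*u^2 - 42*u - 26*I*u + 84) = (u^2 + I*u + 20)/(u^2 + u*(-2 + 7*I) - 14*I)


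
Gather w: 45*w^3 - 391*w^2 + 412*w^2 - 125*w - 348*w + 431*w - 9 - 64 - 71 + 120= 45*w^3 + 21*w^2 - 42*w - 24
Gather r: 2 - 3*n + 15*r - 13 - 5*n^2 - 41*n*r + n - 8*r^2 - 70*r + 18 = -5*n^2 - 2*n - 8*r^2 + r*(-41*n - 55) + 7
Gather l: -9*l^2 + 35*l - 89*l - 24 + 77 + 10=-9*l^2 - 54*l + 63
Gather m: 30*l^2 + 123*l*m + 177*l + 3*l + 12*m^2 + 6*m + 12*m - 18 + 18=30*l^2 + 180*l + 12*m^2 + m*(123*l + 18)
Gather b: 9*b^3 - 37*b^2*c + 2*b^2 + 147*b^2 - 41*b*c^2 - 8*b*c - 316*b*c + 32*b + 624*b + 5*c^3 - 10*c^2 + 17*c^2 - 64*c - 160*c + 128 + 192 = 9*b^3 + b^2*(149 - 37*c) + b*(-41*c^2 - 324*c + 656) + 5*c^3 + 7*c^2 - 224*c + 320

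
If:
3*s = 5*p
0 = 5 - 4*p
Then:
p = 5/4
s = 25/12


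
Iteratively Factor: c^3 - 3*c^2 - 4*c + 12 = (c - 3)*(c^2 - 4) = (c - 3)*(c + 2)*(c - 2)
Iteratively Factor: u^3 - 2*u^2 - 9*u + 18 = (u - 2)*(u^2 - 9) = (u - 2)*(u + 3)*(u - 3)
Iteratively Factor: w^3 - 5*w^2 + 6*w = (w - 3)*(w^2 - 2*w) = (w - 3)*(w - 2)*(w)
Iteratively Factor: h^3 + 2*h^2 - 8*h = (h)*(h^2 + 2*h - 8) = h*(h + 4)*(h - 2)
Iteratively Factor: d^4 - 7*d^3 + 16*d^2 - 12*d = (d - 2)*(d^3 - 5*d^2 + 6*d) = (d - 3)*(d - 2)*(d^2 - 2*d) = d*(d - 3)*(d - 2)*(d - 2)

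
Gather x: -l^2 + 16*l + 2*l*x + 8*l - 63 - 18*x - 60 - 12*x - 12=-l^2 + 24*l + x*(2*l - 30) - 135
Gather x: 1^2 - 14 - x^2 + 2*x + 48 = -x^2 + 2*x + 35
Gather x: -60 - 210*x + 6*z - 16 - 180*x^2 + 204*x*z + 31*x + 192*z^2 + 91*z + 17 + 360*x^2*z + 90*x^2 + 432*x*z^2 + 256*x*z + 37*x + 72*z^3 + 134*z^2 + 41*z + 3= x^2*(360*z - 90) + x*(432*z^2 + 460*z - 142) + 72*z^3 + 326*z^2 + 138*z - 56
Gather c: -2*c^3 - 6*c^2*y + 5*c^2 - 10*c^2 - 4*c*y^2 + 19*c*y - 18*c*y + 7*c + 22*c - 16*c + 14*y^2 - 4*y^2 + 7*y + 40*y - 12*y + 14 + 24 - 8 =-2*c^3 + c^2*(-6*y - 5) + c*(-4*y^2 + y + 13) + 10*y^2 + 35*y + 30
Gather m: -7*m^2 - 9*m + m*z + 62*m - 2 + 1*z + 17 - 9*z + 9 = -7*m^2 + m*(z + 53) - 8*z + 24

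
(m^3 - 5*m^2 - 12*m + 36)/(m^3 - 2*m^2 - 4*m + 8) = (m^2 - 3*m - 18)/(m^2 - 4)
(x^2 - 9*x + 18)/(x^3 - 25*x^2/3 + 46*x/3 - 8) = 3*(x - 3)/(3*x^2 - 7*x + 4)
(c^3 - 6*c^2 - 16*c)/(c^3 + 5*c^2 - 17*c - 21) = c*(c^2 - 6*c - 16)/(c^3 + 5*c^2 - 17*c - 21)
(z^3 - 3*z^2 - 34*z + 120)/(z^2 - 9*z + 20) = z + 6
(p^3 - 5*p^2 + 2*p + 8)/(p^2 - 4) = (p^2 - 3*p - 4)/(p + 2)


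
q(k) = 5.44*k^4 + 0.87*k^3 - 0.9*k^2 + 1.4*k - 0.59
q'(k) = 21.76*k^3 + 2.61*k^2 - 1.8*k + 1.4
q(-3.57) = 826.99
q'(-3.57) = -948.97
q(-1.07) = 2.95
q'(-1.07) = -20.34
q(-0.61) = -1.22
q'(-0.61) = -1.47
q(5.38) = 4673.88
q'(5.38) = 3455.75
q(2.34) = 172.01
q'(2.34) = 290.29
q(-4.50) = 2126.35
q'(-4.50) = -1920.53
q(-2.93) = 366.63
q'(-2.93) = -518.27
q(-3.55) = 808.17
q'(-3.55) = -932.84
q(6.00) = 7213.57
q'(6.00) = 4784.72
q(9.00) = 36265.18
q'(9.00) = 16059.65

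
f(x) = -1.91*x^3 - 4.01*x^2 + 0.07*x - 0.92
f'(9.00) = -536.24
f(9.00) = -1717.49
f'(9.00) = -536.24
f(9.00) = -1717.49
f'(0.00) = 0.07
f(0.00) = -0.92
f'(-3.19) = -32.66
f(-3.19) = 20.05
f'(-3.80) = -52.20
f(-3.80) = 45.72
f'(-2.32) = -12.16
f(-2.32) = 1.18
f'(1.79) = -32.65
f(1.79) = -24.60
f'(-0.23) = 1.61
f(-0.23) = -1.12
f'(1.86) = -34.67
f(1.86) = -26.95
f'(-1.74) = -3.32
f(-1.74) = -3.12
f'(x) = -5.73*x^2 - 8.02*x + 0.07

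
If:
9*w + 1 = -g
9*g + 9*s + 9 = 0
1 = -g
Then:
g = -1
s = 0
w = 0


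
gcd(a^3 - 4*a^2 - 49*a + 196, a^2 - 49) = a^2 - 49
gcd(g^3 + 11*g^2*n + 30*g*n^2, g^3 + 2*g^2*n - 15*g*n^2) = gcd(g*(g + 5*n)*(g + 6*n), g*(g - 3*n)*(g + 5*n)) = g^2 + 5*g*n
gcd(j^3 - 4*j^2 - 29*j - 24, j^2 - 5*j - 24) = j^2 - 5*j - 24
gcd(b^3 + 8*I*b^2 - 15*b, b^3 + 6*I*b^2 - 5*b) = b^2 + 5*I*b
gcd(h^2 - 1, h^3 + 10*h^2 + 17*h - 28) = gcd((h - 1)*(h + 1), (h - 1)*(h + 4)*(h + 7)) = h - 1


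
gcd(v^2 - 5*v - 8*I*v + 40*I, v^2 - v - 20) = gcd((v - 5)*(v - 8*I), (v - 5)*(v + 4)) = v - 5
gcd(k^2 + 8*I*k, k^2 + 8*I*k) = k^2 + 8*I*k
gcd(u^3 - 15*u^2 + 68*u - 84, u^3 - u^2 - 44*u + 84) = u^2 - 8*u + 12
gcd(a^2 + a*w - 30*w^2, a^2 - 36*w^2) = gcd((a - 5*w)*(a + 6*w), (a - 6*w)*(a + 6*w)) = a + 6*w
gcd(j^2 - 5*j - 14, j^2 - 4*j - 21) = j - 7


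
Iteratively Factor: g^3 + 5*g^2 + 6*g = (g + 2)*(g^2 + 3*g) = (g + 2)*(g + 3)*(g)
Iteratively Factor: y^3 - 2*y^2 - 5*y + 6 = (y - 3)*(y^2 + y - 2) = (y - 3)*(y - 1)*(y + 2)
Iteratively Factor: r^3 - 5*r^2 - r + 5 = (r - 1)*(r^2 - 4*r - 5) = (r - 1)*(r + 1)*(r - 5)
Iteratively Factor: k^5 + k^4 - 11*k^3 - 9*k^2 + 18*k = (k - 3)*(k^4 + 4*k^3 + k^2 - 6*k) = (k - 3)*(k - 1)*(k^3 + 5*k^2 + 6*k) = k*(k - 3)*(k - 1)*(k^2 + 5*k + 6) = k*(k - 3)*(k - 1)*(k + 2)*(k + 3)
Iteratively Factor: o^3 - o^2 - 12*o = (o)*(o^2 - o - 12) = o*(o + 3)*(o - 4)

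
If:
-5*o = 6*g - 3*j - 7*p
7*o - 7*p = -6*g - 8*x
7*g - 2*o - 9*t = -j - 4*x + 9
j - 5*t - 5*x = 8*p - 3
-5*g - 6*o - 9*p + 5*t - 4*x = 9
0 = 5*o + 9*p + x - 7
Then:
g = 694973/12621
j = 1095148/12621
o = -2718/601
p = 28524/4207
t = 486098/12621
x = -132137/4207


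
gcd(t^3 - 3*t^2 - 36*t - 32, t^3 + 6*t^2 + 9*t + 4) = t^2 + 5*t + 4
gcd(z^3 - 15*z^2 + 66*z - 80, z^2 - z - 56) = z - 8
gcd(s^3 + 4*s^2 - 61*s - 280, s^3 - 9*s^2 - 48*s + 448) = s^2 - s - 56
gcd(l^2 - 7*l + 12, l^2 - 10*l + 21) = l - 3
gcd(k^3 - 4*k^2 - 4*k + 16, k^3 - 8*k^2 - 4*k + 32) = k^2 - 4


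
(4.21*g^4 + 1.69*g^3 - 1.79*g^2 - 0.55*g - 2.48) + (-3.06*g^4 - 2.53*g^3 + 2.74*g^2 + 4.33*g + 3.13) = 1.15*g^4 - 0.84*g^3 + 0.95*g^2 + 3.78*g + 0.65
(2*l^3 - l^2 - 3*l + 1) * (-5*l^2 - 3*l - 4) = -10*l^5 - l^4 + 10*l^3 + 8*l^2 + 9*l - 4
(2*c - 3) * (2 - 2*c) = -4*c^2 + 10*c - 6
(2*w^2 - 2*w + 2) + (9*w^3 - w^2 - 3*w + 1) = 9*w^3 + w^2 - 5*w + 3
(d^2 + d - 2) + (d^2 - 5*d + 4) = 2*d^2 - 4*d + 2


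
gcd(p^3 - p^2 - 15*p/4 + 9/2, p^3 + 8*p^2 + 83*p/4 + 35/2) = p + 2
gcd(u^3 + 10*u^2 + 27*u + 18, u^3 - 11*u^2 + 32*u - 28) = 1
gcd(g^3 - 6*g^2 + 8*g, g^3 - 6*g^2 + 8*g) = g^3 - 6*g^2 + 8*g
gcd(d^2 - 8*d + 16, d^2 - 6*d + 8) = d - 4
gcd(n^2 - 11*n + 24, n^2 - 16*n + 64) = n - 8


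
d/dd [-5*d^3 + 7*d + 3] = 7 - 15*d^2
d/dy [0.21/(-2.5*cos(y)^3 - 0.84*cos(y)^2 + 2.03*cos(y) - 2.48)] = (-1.575*cos(y)^2 - 0.3528*cos(y) + 0.4263)*sin(y)/(2.5*cos(y)^3 + 0.84*cos(y)^2 - 2.03*cos(y) + 2.48)^2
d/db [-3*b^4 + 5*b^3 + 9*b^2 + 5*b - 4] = -12*b^3 + 15*b^2 + 18*b + 5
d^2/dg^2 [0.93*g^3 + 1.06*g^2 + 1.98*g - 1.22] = 5.58*g + 2.12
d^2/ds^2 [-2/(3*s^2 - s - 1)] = 4*(-9*s^2 + 3*s + (6*s - 1)^2 + 3)/(-3*s^2 + s + 1)^3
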